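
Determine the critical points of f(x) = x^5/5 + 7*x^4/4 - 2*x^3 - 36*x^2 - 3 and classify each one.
f'(x) = x*(x^3 + 7*x^2 - 6*x - 72)

Solve f'(x) = 0:
  Factor: x^4 + 7*x^3 - 6*x^2 - 72*x = x*(x - 3)*(x + 4)*(x + 6) = 0.
  ⇒ x = -6, -4, 0, 3

f''(x) = 4*x^3 + 21*x^2 - 12*x - 72
Second-derivative test at each critical point:
  f''(-6) = -108 < 0 → local maximum
  f''(-4) = 56 > 0 → local minimum
  f''(0) = -72 < 0 → local maximum
  f''(3) = 189 > 0 → local minimum

Critical points: x = -6 (local maximum); x = -4 (local minimum); x = 0 (local maximum); x = 3 (local minimum)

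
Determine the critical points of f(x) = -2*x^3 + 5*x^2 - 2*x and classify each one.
f'(x) = -6*x^2 + 10*x - 2

Solve f'(x) = 0:
  Factor: -6*x^2 + 10*x - 2 = -2*(3*x^2 - 5*x + 1); 3*x^2 - 5*x + 1 = 0 has no rational roots; quadratic formula: x = (5 ± √13)/6.
  ⇒ x = 5/6 - sqrt(13)/6 ≈ 0.2324, sqrt(13)/6 + 5/6 ≈ 1.4343

f''(x) = 10 - 12*x
Second-derivative test at each critical point:
  f''(0.2324) = 7.2111 > 0 → local minimum
  f''(1.4343) = -7.2111 < 0 → local maximum

Critical points: x = 5/6 - sqrt(13)/6 ≈ 0.2324 (local minimum); x = sqrt(13)/6 + 5/6 ≈ 1.4343 (local maximum)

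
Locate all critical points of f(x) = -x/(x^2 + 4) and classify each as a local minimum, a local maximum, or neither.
f'(x) = (x^2 - 4)/(x^2 + 4)^2

Solve f'(x) = 0:
  f'(x) = (x - 2)*(x + 2)/(x^2 + 4)^2; the denominator is positive wherever f is defined, so f'(x) = 0 ⇔ x^2 - 4 = 0.
  Factor: x^2 - 4 = (x - 2)*(x + 2) = 0.
  ⇒ x = -2, 2

f''(x) = 2*x*(12 - x^2)/(x^2 + 4)^3
Second-derivative test at each critical point:
  f''(-2) = -1/16 < 0 → local maximum
  f''(2) = 1/16 > 0 → local minimum

Critical points: x = -2 (local maximum); x = 2 (local minimum)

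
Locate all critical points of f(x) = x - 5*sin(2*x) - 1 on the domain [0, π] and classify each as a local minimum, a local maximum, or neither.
f'(x) = 1 - 10*cos(2*x)

Solve f'(x) = 0 on [0, π]:
  f'(x) = 0 ⇔ cos(2*x) = 1/10, i.e. 2*x = ±arccos(1/10) + 2nπ; keep the solutions lying in [0, π].
  ⇒ x = acos(1/10)/2 ≈ 0.7353, pi - acos(1/10)/2 ≈ 2.4063

f''(x) = 20*sin(2*x)
Second-derivative test at each critical point:
  f''(0.7353) = 19.8997 > 0 → local minimum
  f''(2.4063) = -19.8997 < 0 → local maximum

Critical points: x = acos(1/10)/2 ≈ 0.7353 (local minimum); x = pi - acos(1/10)/2 ≈ 2.4063 (local maximum)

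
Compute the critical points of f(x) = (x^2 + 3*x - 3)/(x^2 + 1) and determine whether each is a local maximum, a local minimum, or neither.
f'(x) = (-3*x^2 + 8*x + 3)/(x^4 + 2*x^2 + 1)

Solve f'(x) = 0:
  f'(x) = -(x - 3)*(3*x + 1)/(x^2 + 1)^2; the denominator is positive wherever f is defined, so f'(x) = 0 ⇔ -3*x^2 + 8*x + 3 = 0.
  Factor: -3*x^2 + 8*x + 3 = -(x - 3)*(3*x + 1) = 0.
  ⇒ x = -1/3, 3

f''(x) = 2*(3*x^3 - 12*x^2 - 9*x + 4)/(x^6 + 3*x^4 + 3*x^2 + 1)
Second-derivative test at each critical point:
  f''(-1/3) = 81/10 > 0 → local minimum
  f''(3) = -1/10 < 0 → local maximum

Critical points: x = -1/3 (local minimum); x = 3 (local maximum)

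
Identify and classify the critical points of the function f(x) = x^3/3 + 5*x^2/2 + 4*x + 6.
f'(x) = x^2 + 5*x + 4

Solve f'(x) = 0:
  Factor: x^2 + 5*x + 4 = (x + 1)*(x + 4) = 0.
  ⇒ x = -4, -1

f''(x) = 2*x + 5
Second-derivative test at each critical point:
  f''(-4) = -3 < 0 → local maximum
  f''(-1) = 3 > 0 → local minimum

Critical points: x = -4 (local maximum); x = -1 (local minimum)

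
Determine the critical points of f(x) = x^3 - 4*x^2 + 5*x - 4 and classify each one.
f'(x) = 3*x^2 - 8*x + 5

Solve f'(x) = 0:
  Factor: 3*x^2 - 8*x + 5 = (x - 1)*(3*x - 5) = 0.
  ⇒ x = 1, 5/3

f''(x) = 6*x - 8
Second-derivative test at each critical point:
  f''(1) = -2 < 0 → local maximum
  f''(5/3) = 2 > 0 → local minimum

Critical points: x = 1 (local maximum); x = 5/3 (local minimum)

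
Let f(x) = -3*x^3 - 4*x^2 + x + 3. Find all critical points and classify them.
f'(x) = -9*x^2 - 8*x + 1

Solve f'(x) = 0:
  Factor: -9*x^2 - 8*x + 1 = -(x + 1)*(9*x - 1) = 0.
  ⇒ x = -1, 1/9

f''(x) = -18*x - 8
Second-derivative test at each critical point:
  f''(-1) = 10 > 0 → local minimum
  f''(1/9) = -10 < 0 → local maximum

Critical points: x = -1 (local minimum); x = 1/9 (local maximum)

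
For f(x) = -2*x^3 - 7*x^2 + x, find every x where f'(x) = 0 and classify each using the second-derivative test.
f'(x) = -6*x^2 - 14*x + 1

Solve f'(x) = 0:
  6*x^2 + 14*x - 1 = 0 has no rational roots; quadratic formula: x = (-14 ± √220)/12.
  ⇒ x = -sqrt(55)/6 - 7/6 ≈ -2.4027, -7/6 + sqrt(55)/6 ≈ 0.0694

f''(x) = -12*x - 14
Second-derivative test at each critical point:
  f''(-2.4027) = 14.8324 > 0 → local minimum
  f''(0.0694) = -14.8324 < 0 → local maximum

Critical points: x = -sqrt(55)/6 - 7/6 ≈ -2.4027 (local minimum); x = -7/6 + sqrt(55)/6 ≈ 0.0694 (local maximum)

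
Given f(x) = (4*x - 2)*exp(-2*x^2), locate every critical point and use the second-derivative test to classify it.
f'(x) = 4*(-2*x*(2*x - 1) + 1)*exp(-2*x^2)

Solve f'(x) = 0:
  f'(x) = (-16*x^2 + 8*x + 4)·exp(-2*x^2) and exp(-2*x^2) > 0 for every x, so f'(x) = 0 ⇔ -16*x^2 + 8*x + 4 = 0.
  Factor: -16*x^2 + 8*x + 4 = -4*(4*x^2 - 2*x - 1); 4*x^2 - 2*x - 1 = 0 has no rational roots; quadratic formula: x = (2 ± √20)/8.
  ⇒ x = 1/4 - sqrt(5)/4 ≈ -0.3090, 1/4 + sqrt(5)/4 ≈ 0.8090

f''(x) = 8*(4*x^2*(2*x - 1) - 6*x + 1)*exp(-2*x^2)
Second-derivative test at each critical point:
  f''(-0.3090) = 14.7786 > 0 → local minimum
  f''(0.8090) = -4.8314 < 0 → local maximum

Critical points: x = 1/4 - sqrt(5)/4 ≈ -0.3090 (local minimum); x = 1/4 + sqrt(5)/4 ≈ 0.8090 (local maximum)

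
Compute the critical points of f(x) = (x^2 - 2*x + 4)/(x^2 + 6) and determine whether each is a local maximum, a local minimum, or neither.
f'(x) = 2*(x^2 + 2*x - 6)/(x^4 + 12*x^2 + 36)

Solve f'(x) = 0:
  f'(x) = 2*(x^2 + 2*x - 6)/(x^2 + 6)^2; the denominator is positive wherever f is defined, so f'(x) = 0 ⇔ 2*x^2 + 4*x - 12 = 0.
  Factor: 2*x^2 + 4*x - 12 = 2*(x^2 + 2*x - 6); x^2 + 2*x - 6 = 0 has no rational roots; quadratic formula: x = (-2 ± √28)/2.
  ⇒ x = -sqrt(7) - 1 ≈ -3.6458, -1 + sqrt(7) ≈ 1.6458

f''(x) = 4*(-x^3 - 3*x^2 + 18*x + 6)/(x^6 + 18*x^4 + 108*x^2 + 216)
Second-derivative test at each critical point:
  f''(-3.6458) = -0.0284 < 0 → local maximum
  f''(1.6458) = 0.1395 > 0 → local minimum

Critical points: x = -sqrt(7) - 1 ≈ -3.6458 (local maximum); x = -1 + sqrt(7) ≈ 1.6458 (local minimum)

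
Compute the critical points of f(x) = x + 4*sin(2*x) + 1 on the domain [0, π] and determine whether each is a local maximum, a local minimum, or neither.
f'(x) = 8*cos(2*x) + 1

Solve f'(x) = 0 on [0, π]:
  f'(x) = 0 ⇔ cos(2*x) = -1/8, i.e. 2*x = ±arccos(-1/8) + 2nπ; keep the solutions lying in [0, π].
  ⇒ x = acos(-1/8)/2 ≈ 0.8481, pi - acos(-1/8)/2 ≈ 2.2935

f''(x) = -16*sin(2*x)
Second-derivative test at each critical point:
  f''(0.8481) = -15.8745 < 0 → local maximum
  f''(2.2935) = 15.8745 > 0 → local minimum

Critical points: x = acos(-1/8)/2 ≈ 0.8481 (local maximum); x = pi - acos(-1/8)/2 ≈ 2.2935 (local minimum)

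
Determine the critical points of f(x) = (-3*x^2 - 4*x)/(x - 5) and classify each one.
f'(x) = (-3*x^2 + 30*x + 20)/(x^2 - 10*x + 25)

Solve f'(x) = 0:
  f'(x) = -(3*x^2 - 30*x - 20)/(x - 5)^2; the denominator is positive wherever f is defined, so f'(x) = 0 ⇔ -3*x^2 + 30*x + 20 = 0.
  3*x^2 - 30*x - 20 = 0 has no rational roots; quadratic formula: x = (30 ± √1140)/6.
  ⇒ x = 5 - sqrt(285)/3 ≈ -0.6273, 5 + sqrt(285)/3 ≈ 10.6273

f''(x) = -190/(x^3 - 15*x^2 + 75*x - 125)
Second-derivative test at each critical point:
  f''(-0.6273) = 1.0662 > 0 → local minimum
  f''(10.6273) = -1.0662 < 0 → local maximum

Critical points: x = 5 - sqrt(285)/3 ≈ -0.6273 (local minimum); x = 5 + sqrt(285)/3 ≈ 10.6273 (local maximum)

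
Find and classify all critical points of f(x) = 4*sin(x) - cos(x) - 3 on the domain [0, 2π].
f'(x) = sin(x) + 4*cos(x)

Solve f'(x) = 0 on [0, 2π]:
  f'(x) = 0 ⇔ 4*cos(x) = -sin(x) ⇔ tan(x) = -4, i.e. x = arctan(-4) + nπ; keep the solutions lying in [0, 2π].
  ⇒ x = pi - atan(4) ≈ 1.8158, -atan(4) + 2*pi ≈ 4.9574

f''(x) = -4*sin(x) + cos(x)
Second-derivative test at each critical point:
  f''(1.8158) = -4.1231 < 0 → local maximum
  f''(4.9574) = 4.1231 > 0 → local minimum

Critical points: x = pi - atan(4) ≈ 1.8158 (local maximum); x = -atan(4) + 2*pi ≈ 4.9574 (local minimum)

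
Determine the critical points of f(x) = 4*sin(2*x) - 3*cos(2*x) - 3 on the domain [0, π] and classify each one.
f'(x) = 6*sin(2*x) + 8*cos(2*x)

Solve f'(x) = 0 on [0, π]:
  f'(x) = 0 ⇔ 4*cos(2*x) = -3*sin(2*x) ⇔ tan(2*x) = -4/3, i.e. 2*x = arctan(-4/3) + nπ; keep the solutions lying in [0, π].
  ⇒ x = -atan(4/3)/2 + pi/2 ≈ 1.1071, pi - atan(4/3)/2 ≈ 2.6779

f''(x) = -16*sin(2*x) + 12*cos(2*x)
Second-derivative test at each critical point:
  f''(1.1071) = -20 < 0 → local maximum
  f''(2.6779) = 20 > 0 → local minimum

Critical points: x = -atan(4/3)/2 + pi/2 ≈ 1.1071 (local maximum); x = pi - atan(4/3)/2 ≈ 2.6779 (local minimum)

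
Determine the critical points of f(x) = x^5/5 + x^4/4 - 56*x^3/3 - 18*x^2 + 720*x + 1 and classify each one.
f'(x) = x^4 + x^3 - 56*x^2 - 36*x + 720

Solve f'(x) = 0:
  Factor: x^4 + x^3 - 56*x^2 - 36*x + 720 = (x - 6)*(x - 4)*(x + 5)*(x + 6) = 0.
  ⇒ x = -6, -5, 4, 6

f''(x) = 4*x^3 + 3*x^2 - 112*x - 36
Second-derivative test at each critical point:
  f''(-6) = -120 < 0 → local maximum
  f''(-5) = 99 > 0 → local minimum
  f''(4) = -180 < 0 → local maximum
  f''(6) = 264 > 0 → local minimum

Critical points: x = -6 (local maximum); x = -5 (local minimum); x = 4 (local maximum); x = 6 (local minimum)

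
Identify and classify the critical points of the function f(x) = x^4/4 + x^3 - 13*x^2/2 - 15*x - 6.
f'(x) = x^3 + 3*x^2 - 13*x - 15

Solve f'(x) = 0:
  Factor: x^3 + 3*x^2 - 13*x - 15 = (x - 3)*(x + 1)*(x + 5) = 0.
  ⇒ x = -5, -1, 3

f''(x) = 3*x^2 + 6*x - 13
Second-derivative test at each critical point:
  f''(-5) = 32 > 0 → local minimum
  f''(-1) = -16 < 0 → local maximum
  f''(3) = 32 > 0 → local minimum

Critical points: x = -5 (local minimum); x = -1 (local maximum); x = 3 (local minimum)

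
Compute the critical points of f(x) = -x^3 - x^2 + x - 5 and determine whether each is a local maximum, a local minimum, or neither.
f'(x) = -3*x^2 - 2*x + 1

Solve f'(x) = 0:
  Factor: -3*x^2 - 2*x + 1 = -(x + 1)*(3*x - 1) = 0.
  ⇒ x = -1, 1/3

f''(x) = -6*x - 2
Second-derivative test at each critical point:
  f''(-1) = 4 > 0 → local minimum
  f''(1/3) = -4 < 0 → local maximum

Critical points: x = -1 (local minimum); x = 1/3 (local maximum)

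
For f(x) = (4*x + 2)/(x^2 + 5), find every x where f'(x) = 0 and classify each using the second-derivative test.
f'(x) = 4*(-x^2 - x + 5)/(x^4 + 10*x^2 + 25)

Solve f'(x) = 0:
  f'(x) = -4*(x^2 + x - 5)/(x^2 + 5)^2; the denominator is positive wherever f is defined, so f'(x) = 0 ⇔ -4*x^2 - 4*x + 20 = 0.
  Factor: -4*x^2 - 4*x + 20 = -4*(x^2 + x - 5); x^2 + x - 5 = 0 has no rational roots; quadratic formula: x = (-1 ± √21)/2.
  ⇒ x = -sqrt(21)/2 - 1/2 ≈ -2.7913, -1/2 + sqrt(21)/2 ≈ 1.7913

f''(x) = 4*(4*x^2*(2*x + 1) - (6*x + 1)*(x^2 + 5))/(x^2 + 5)^3
Second-derivative test at each critical point:
  f''(-2.7913) = 0.1120 > 0 → local minimum
  f''(1.7913) = -0.2720 < 0 → local maximum

Critical points: x = -sqrt(21)/2 - 1/2 ≈ -2.7913 (local minimum); x = -1/2 + sqrt(21)/2 ≈ 1.7913 (local maximum)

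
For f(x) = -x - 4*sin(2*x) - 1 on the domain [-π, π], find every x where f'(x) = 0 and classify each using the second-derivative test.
f'(x) = 16*sin(x)^2 - 9

Solve f'(x) = 0 on [-π, π]:
  f'(x) = 0 ⇔ cos(2*x) = -1/8, i.e. 2*x = ±arccos(-1/8) + 2nπ; keep the solutions lying in [-π, π].
  ⇒ x = -pi + acos(-1/8)/2 ≈ -2.2935, -acos(-1/8)/2 ≈ -0.8481, acos(-1/8)/2 ≈ 0.8481, pi - acos(-1/8)/2 ≈ 2.2935

f''(x) = 16*sin(2*x)
Second-derivative test at each critical point:
  f''(-2.2935) = 15.8745 > 0 → local minimum
  f''(-0.8481) = -15.8745 < 0 → local maximum
  f''(0.8481) = 15.8745 > 0 → local minimum
  f''(2.2935) = -15.8745 < 0 → local maximum

Critical points: x = -pi + acos(-1/8)/2 ≈ -2.2935 (local minimum); x = -acos(-1/8)/2 ≈ -0.8481 (local maximum); x = acos(-1/8)/2 ≈ 0.8481 (local minimum); x = pi - acos(-1/8)/2 ≈ 2.2935 (local maximum)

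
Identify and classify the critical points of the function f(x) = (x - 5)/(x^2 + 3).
f'(x) = (x^2 - 2*x*(x - 5) + 3)/(x^2 + 3)^2

Solve f'(x) = 0:
  f'(x) = -(x^2 - 10*x - 3)/(x^2 + 3)^2; the denominator is positive wherever f is defined, so f'(x) = 0 ⇔ -x^2 + 10*x + 3 = 0.
  x^2 - 10*x - 3 = 0 has no rational roots; quadratic formula: x = (10 ± √112)/2.
  ⇒ x = 5 - 2*sqrt(7) ≈ -0.2915, 5 + 2*sqrt(7) ≈ 10.2915

f''(x) = 2*(4*x^2*(x - 5) + (5 - 3*x)*(x^2 + 3))/(x^2 + 3)^3
Second-derivative test at each critical point:
  f''(-0.2915) = 1.1120 > 0 → local minimum
  f''(10.2915) = -0.0009 < 0 → local maximum

Critical points: x = 5 - 2*sqrt(7) ≈ -0.2915 (local minimum); x = 5 + 2*sqrt(7) ≈ 10.2915 (local maximum)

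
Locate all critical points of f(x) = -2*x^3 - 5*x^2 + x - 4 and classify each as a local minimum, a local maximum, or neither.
f'(x) = -6*x^2 - 10*x + 1

Solve f'(x) = 0:
  6*x^2 + 10*x - 1 = 0 has no rational roots; quadratic formula: x = (-10 ± √124)/12.
  ⇒ x = -sqrt(31)/6 - 5/6 ≈ -1.7613, -5/6 + sqrt(31)/6 ≈ 0.0946

f''(x) = -12*x - 10
Second-derivative test at each critical point:
  f''(-1.7613) = 11.1355 > 0 → local minimum
  f''(0.0946) = -11.1355 < 0 → local maximum

Critical points: x = -sqrt(31)/6 - 5/6 ≈ -1.7613 (local minimum); x = -5/6 + sqrt(31)/6 ≈ 0.0946 (local maximum)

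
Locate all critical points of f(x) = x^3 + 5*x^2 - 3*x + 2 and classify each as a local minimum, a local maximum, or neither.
f'(x) = 3*x^2 + 10*x - 3

Solve f'(x) = 0:
  3*x^2 + 10*x - 3 = 0 has no rational roots; quadratic formula: x = (-10 ± √136)/6.
  ⇒ x = -sqrt(34)/3 - 5/3 ≈ -3.6103, -5/3 + sqrt(34)/3 ≈ 0.2770

f''(x) = 6*x + 10
Second-derivative test at each critical point:
  f''(-3.6103) = -11.6619 < 0 → local maximum
  f''(0.2770) = 11.6619 > 0 → local minimum

Critical points: x = -sqrt(34)/3 - 5/3 ≈ -3.6103 (local maximum); x = -5/3 + sqrt(34)/3 ≈ 0.2770 (local minimum)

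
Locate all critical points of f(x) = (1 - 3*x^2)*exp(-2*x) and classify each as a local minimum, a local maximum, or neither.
f'(x) = 2*(3*x^2 - 3*x - 1)*exp(-2*x)

Solve f'(x) = 0:
  f'(x) = (6*x^2 - 6*x - 2)·exp(-2*x) and exp(-2*x) > 0 for every x, so f'(x) = 0 ⇔ 6*x^2 - 6*x - 2 = 0.
  Factor: 6*x^2 - 6*x - 2 = 2*(3*x^2 - 3*x - 1); 3*x^2 - 3*x - 1 = 0 has no rational roots; quadratic formula: x = (3 ± √21)/6.
  ⇒ x = 1/2 - sqrt(21)/6 ≈ -0.2638, 1/2 + sqrt(21)/6 ≈ 1.2638

f''(x) = 2*(-6*x^2 + 12*x - 1)*exp(-2*x)
Second-derivative test at each critical point:
  f''(-0.2638) = -15.5325 < 0 → local maximum
  f''(1.2638) = 0.7319 > 0 → local minimum

Critical points: x = 1/2 - sqrt(21)/6 ≈ -0.2638 (local maximum); x = 1/2 + sqrt(21)/6 ≈ 1.2638 (local minimum)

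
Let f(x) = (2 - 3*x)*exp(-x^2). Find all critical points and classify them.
f'(x) = (2*x*(3*x - 2) - 3)*exp(-x^2)

Solve f'(x) = 0:
  f'(x) = (6*x^2 - 4*x - 3)·exp(-x^2) and exp(-x^2) > 0 for every x, so f'(x) = 0 ⇔ 6*x^2 - 4*x - 3 = 0.
  6*x^2 - 4*x - 3 = 0 has no rational roots; quadratic formula: x = (4 ± √88)/12.
  ⇒ x = 1/3 - sqrt(22)/6 ≈ -0.4484, 1/3 + sqrt(22)/6 ≈ 1.1151

f''(x) = 2*(2*x^2*(2 - 3*x) + 9*x - 2)*exp(-x^2)
Second-derivative test at each critical point:
  f''(-0.4484) = -7.6722 < 0 → local maximum
  f''(1.1151) = 2.7055 > 0 → local minimum

Critical points: x = 1/3 - sqrt(22)/6 ≈ -0.4484 (local maximum); x = 1/3 + sqrt(22)/6 ≈ 1.1151 (local minimum)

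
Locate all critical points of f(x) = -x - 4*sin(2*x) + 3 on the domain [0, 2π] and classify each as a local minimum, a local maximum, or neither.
f'(x) = 16*sin(x)^2 - 9

Solve f'(x) = 0 on [0, 2π]:
  f'(x) = 0 ⇔ cos(2*x) = -1/8, i.e. 2*x = ±arccos(-1/8) + 2nπ; keep the solutions lying in [0, 2π].
  ⇒ x = acos(-1/8)/2 ≈ 0.8481, pi - acos(-1/8)/2 ≈ 2.2935, acos(-1/8)/2 + pi ≈ 3.9897, -acos(-1/8)/2 + 2*pi ≈ 5.4351

f''(x) = 16*sin(2*x)
Second-derivative test at each critical point:
  f''(0.8481) = 15.8745 > 0 → local minimum
  f''(2.2935) = -15.8745 < 0 → local maximum
  f''(3.9897) = 15.8745 > 0 → local minimum
  f''(5.4351) = -15.8745 < 0 → local maximum

Critical points: x = acos(-1/8)/2 ≈ 0.8481 (local minimum); x = pi - acos(-1/8)/2 ≈ 2.2935 (local maximum); x = acos(-1/8)/2 + pi ≈ 3.9897 (local minimum); x = -acos(-1/8)/2 + 2*pi ≈ 5.4351 (local maximum)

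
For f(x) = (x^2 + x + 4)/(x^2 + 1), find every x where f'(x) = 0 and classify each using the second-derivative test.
f'(x) = (-x^2 - 6*x + 1)/(x^4 + 2*x^2 + 1)

Solve f'(x) = 0:
  f'(x) = -(x^2 + 6*x - 1)/(x^2 + 1)^2; the denominator is positive wherever f is defined, so f'(x) = 0 ⇔ -x^2 - 6*x + 1 = 0.
  x^2 + 6*x - 1 = 0 has no rational roots; quadratic formula: x = (-6 ± √40)/2.
  ⇒ x = -sqrt(10) - 3 ≈ -6.1623, -3 + sqrt(10) ≈ 0.1623

f''(x) = 2*(x^3 + 9*x^2 - 3*x - 3)/(x^6 + 3*x^4 + 3*x^2 + 1)
Second-derivative test at each critical point:
  f''(-6.1623) = 0.0042 > 0 → local minimum
  f''(0.1623) = -6.0042 < 0 → local maximum

Critical points: x = -sqrt(10) - 3 ≈ -6.1623 (local minimum); x = -3 + sqrt(10) ≈ 0.1623 (local maximum)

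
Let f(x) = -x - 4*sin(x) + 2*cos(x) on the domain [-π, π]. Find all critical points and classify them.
f'(x) = -2*sin(x) - 4*cos(x) - 1

Solve f'(x) = 0 on [-π, π]:
  f'(x) = 0 ⇔ -2*sin(x) - 4*cos(x) = 1. Write the left side as R·cos(x + φ) with R = √((-4)² + 2²) = 2*sqrt(5), cos φ = -2*sqrt(5)/5, sin φ = sqrt(5)/5; then cos(x + φ) = sqrt(5)/10. Solve for x and keep the solutions lying in [-π, π].
  ⇒ x = atan((-2*sqrt(19) - 1)/(-2 + sqrt(19))) ≈ -1.3327, atan((-1 + 2*sqrt(19))/(-sqrt(19) - 2)) + pi ≈ 2.2600

f''(x) = 4*sin(x) - 2*cos(x)
Second-derivative test at each critical point:
  f''(-1.3327) = -4.3589 < 0 → local maximum
  f''(2.2600) = 4.3589 > 0 → local minimum

Critical points: x = atan((-2*sqrt(19) - 1)/(-2 + sqrt(19))) ≈ -1.3327 (local maximum); x = atan((-1 + 2*sqrt(19))/(-sqrt(19) - 2)) + pi ≈ 2.2600 (local minimum)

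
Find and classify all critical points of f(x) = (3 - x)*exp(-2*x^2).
f'(x) = (4*x*(x - 3) - 1)*exp(-2*x^2)

Solve f'(x) = 0:
  f'(x) = (4*x^2 - 12*x - 1)·exp(-2*x^2) and exp(-2*x^2) > 0 for every x, so f'(x) = 0 ⇔ 4*x^2 - 12*x - 1 = 0.
  4*x^2 - 12*x - 1 = 0 has no rational roots; quadratic formula: x = (12 ± √160)/8.
  ⇒ x = 3/2 - sqrt(10)/2 ≈ -0.0811, 3/2 + sqrt(10)/2 ≈ 3.0811

f''(x) = 4*(4*x^2*(3 - x) + 3*x - 3)*exp(-2*x^2)
Second-derivative test at each critical point:
  f''(-0.0811) = -12.4837 < 0 → local maximum
  f''(3.0811) = 7.181e-08 > 0 → local minimum

Critical points: x = 3/2 - sqrt(10)/2 ≈ -0.0811 (local maximum); x = 3/2 + sqrt(10)/2 ≈ 3.0811 (local minimum)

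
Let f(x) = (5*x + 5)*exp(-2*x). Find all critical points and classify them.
f'(x) = 5*(-2*x - 1)*exp(-2*x)

Solve f'(x) = 0:
  f'(x) = (-10*x - 5)·exp(-2*x) and exp(-2*x) > 0 for every x, so f'(x) = 0 ⇔ -10*x - 5 = 0.
  Factor: -10*x - 5 = -5*(2*x + 1) = 0.
  ⇒ x = -1/2

f''(x) = 20*x*exp(-2*x)
Second-derivative test at each critical point:
  f''(-1/2) = -27.1828 < 0 → local maximum

Critical points: x = -1/2 (local maximum)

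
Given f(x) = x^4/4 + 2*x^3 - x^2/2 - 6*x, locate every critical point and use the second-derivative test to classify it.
f'(x) = x^3 + 6*x^2 - x - 6

Solve f'(x) = 0:
  Factor: x^3 + 6*x^2 - x - 6 = (x - 1)*(x + 1)*(x + 6) = 0.
  ⇒ x = -6, -1, 1

f''(x) = 3*x^2 + 12*x - 1
Second-derivative test at each critical point:
  f''(-6) = 35 > 0 → local minimum
  f''(-1) = -10 < 0 → local maximum
  f''(1) = 14 > 0 → local minimum

Critical points: x = -6 (local minimum); x = -1 (local maximum); x = 1 (local minimum)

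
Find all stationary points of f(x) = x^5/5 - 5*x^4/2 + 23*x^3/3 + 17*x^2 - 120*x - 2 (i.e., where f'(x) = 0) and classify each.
f'(x) = x^4 - 10*x^3 + 23*x^2 + 34*x - 120

Solve f'(x) = 0:
  Factor: x^4 - 10*x^3 + 23*x^2 + 34*x - 120 = (x - 5)*(x - 4)*(x - 3)*(x + 2) = 0.
  ⇒ x = -2, 3, 4, 5

f''(x) = 4*x^3 - 30*x^2 + 46*x + 34
Second-derivative test at each critical point:
  f''(-2) = -210 < 0 → local maximum
  f''(3) = 10 > 0 → local minimum
  f''(4) = -6 < 0 → local maximum
  f''(5) = 14 > 0 → local minimum

Critical points: x = -2 (local maximum); x = 3 (local minimum); x = 4 (local maximum); x = 5 (local minimum)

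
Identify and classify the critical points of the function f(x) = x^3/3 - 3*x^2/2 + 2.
f'(x) = x*(x - 3)

Solve f'(x) = 0:
  Factor: x^2 - 3*x = x*(x - 3) = 0.
  ⇒ x = 0, 3

f''(x) = 2*x - 3
Second-derivative test at each critical point:
  f''(0) = -3 < 0 → local maximum
  f''(3) = 3 > 0 → local minimum

Critical points: x = 0 (local maximum); x = 3 (local minimum)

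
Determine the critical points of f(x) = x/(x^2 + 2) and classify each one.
f'(x) = (2 - x^2)/(x^4 + 4*x^2 + 4)

Solve f'(x) = 0:
  f'(x) = -(x^2 - 2)/(x^2 + 2)^2; the denominator is positive wherever f is defined, so f'(x) = 0 ⇔ 2 - x^2 = 0.
  x^2 - 2 = 0 has no rational roots; quadratic formula: x = (0 ± √8)/2.
  ⇒ x = -sqrt(2) ≈ -1.4142, sqrt(2) ≈ 1.4142

f''(x) = 2*x*(x^2 - 6)/(x^2 + 2)^3
Second-derivative test at each critical point:
  f''(-1.4142) = 0.1768 > 0 → local minimum
  f''(1.4142) = -0.1768 < 0 → local maximum

Critical points: x = -sqrt(2) ≈ -1.4142 (local minimum); x = sqrt(2) ≈ 1.4142 (local maximum)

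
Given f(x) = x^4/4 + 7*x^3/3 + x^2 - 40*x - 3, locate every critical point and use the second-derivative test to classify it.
f'(x) = x^3 + 7*x^2 + 2*x - 40

Solve f'(x) = 0:
  Factor: x^3 + 7*x^2 + 2*x - 40 = (x - 2)*(x + 4)*(x + 5) = 0.
  ⇒ x = -5, -4, 2

f''(x) = 3*x^2 + 14*x + 2
Second-derivative test at each critical point:
  f''(-5) = 7 > 0 → local minimum
  f''(-4) = -6 < 0 → local maximum
  f''(2) = 42 > 0 → local minimum

Critical points: x = -5 (local minimum); x = -4 (local maximum); x = 2 (local minimum)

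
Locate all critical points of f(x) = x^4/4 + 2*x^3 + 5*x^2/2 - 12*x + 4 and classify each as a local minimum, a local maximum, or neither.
f'(x) = x^3 + 6*x^2 + 5*x - 12

Solve f'(x) = 0:
  Factor: x^3 + 6*x^2 + 5*x - 12 = (x - 1)*(x + 3)*(x + 4) = 0.
  ⇒ x = -4, -3, 1

f''(x) = 3*x^2 + 12*x + 5
Second-derivative test at each critical point:
  f''(-4) = 5 > 0 → local minimum
  f''(-3) = -4 < 0 → local maximum
  f''(1) = 20 > 0 → local minimum

Critical points: x = -4 (local minimum); x = -3 (local maximum); x = 1 (local minimum)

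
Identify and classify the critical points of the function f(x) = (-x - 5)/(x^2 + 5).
f'(x) = (-x^2 + 2*x*(x + 5) - 5)/(x^2 + 5)^2

Solve f'(x) = 0:
  f'(x) = (x^2 + 10*x - 5)/(x^2 + 5)^2; the denominator is positive wherever f is defined, so f'(x) = 0 ⇔ x^2 + 10*x - 5 = 0.
  x^2 + 10*x - 5 = 0 has no rational roots; quadratic formula: x = (-10 ± √120)/2.
  ⇒ x = -sqrt(30) - 5 ≈ -10.4772, -5 + sqrt(30) ≈ 0.4772

f''(x) = 2*(-4*x^2*(x + 5) + (3*x + 5)*(x^2 + 5))/(x^2 + 5)^3
Second-derivative test at each critical point:
  f''(-10.4772) = -0.0008 < 0 → local maximum
  f''(0.4772) = 0.4008 > 0 → local minimum

Critical points: x = -sqrt(30) - 5 ≈ -10.4772 (local maximum); x = -5 + sqrt(30) ≈ 0.4772 (local minimum)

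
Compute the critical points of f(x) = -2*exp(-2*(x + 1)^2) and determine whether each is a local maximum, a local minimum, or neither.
f'(x) = 8*(x + 1)*exp(-2*(x + 1)^2)

Solve f'(x) = 0:
  f'(x) = (8*x + 8)·exp(-2*(x + 1)^2) and exp(-2*(x + 1)^2) > 0 for every x, so f'(x) = 0 ⇔ 8*x + 8 = 0.
  Factor: 8*x + 8 = 8*(x + 1) = 0.
  ⇒ x = -1

f''(x) = 8*(1 - 4*(x + 1)^2)*exp(-2*(x + 1)^2)
Second-derivative test at each critical point:
  f''(-1) = 8 > 0 → local minimum

Critical points: x = -1 (local minimum)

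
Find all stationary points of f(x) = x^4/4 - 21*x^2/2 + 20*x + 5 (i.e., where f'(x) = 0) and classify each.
f'(x) = x^3 - 21*x + 20

Solve f'(x) = 0:
  Factor: x^3 - 21*x + 20 = (x - 4)*(x - 1)*(x + 5) = 0.
  ⇒ x = -5, 1, 4

f''(x) = 3*x^2 - 21
Second-derivative test at each critical point:
  f''(-5) = 54 > 0 → local minimum
  f''(1) = -18 < 0 → local maximum
  f''(4) = 27 > 0 → local minimum

Critical points: x = -5 (local minimum); x = 1 (local maximum); x = 4 (local minimum)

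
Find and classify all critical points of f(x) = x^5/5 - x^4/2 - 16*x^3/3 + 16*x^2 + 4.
f'(x) = x*(x^3 - 2*x^2 - 16*x + 32)

Solve f'(x) = 0:
  Factor: x^4 - 2*x^3 - 16*x^2 + 32*x = x*(x - 4)*(x - 2)*(x + 4) = 0.
  ⇒ x = -4, 0, 2, 4

f''(x) = 4*x^3 - 6*x^2 - 32*x + 32
Second-derivative test at each critical point:
  f''(-4) = -192 < 0 → local maximum
  f''(0) = 32 > 0 → local minimum
  f''(2) = -24 < 0 → local maximum
  f''(4) = 64 > 0 → local minimum

Critical points: x = -4 (local maximum); x = 0 (local minimum); x = 2 (local maximum); x = 4 (local minimum)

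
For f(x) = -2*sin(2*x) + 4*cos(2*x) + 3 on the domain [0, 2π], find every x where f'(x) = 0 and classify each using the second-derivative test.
f'(x) = -8*sin(2*x) - 4*cos(2*x)

Solve f'(x) = 0 on [0, 2π]:
  f'(x) = 0 ⇔ -2*cos(2*x) = 4*sin(2*x) ⇔ tan(2*x) = -1/2, i.e. 2*x = arctan(-1/2) + nπ; keep the solutions lying in [0, 2π].
  ⇒ x = -atan(1/2)/2 + pi/2 ≈ 1.3390, pi - atan(1/2)/2 ≈ 2.9098, -atan(1/2)/2 + 3*pi/2 ≈ 4.4806, -atan(1/2)/2 + 2*pi ≈ 6.0514

f''(x) = 8*sin(2*x) - 16*cos(2*x)
Second-derivative test at each critical point:
  f''(1.3390) = 17.8885 > 0 → local minimum
  f''(2.9098) = -17.8885 < 0 → local maximum
  f''(4.4806) = 17.8885 > 0 → local minimum
  f''(6.0514) = -17.8885 < 0 → local maximum

Critical points: x = -atan(1/2)/2 + pi/2 ≈ 1.3390 (local minimum); x = pi - atan(1/2)/2 ≈ 2.9098 (local maximum); x = -atan(1/2)/2 + 3*pi/2 ≈ 4.4806 (local minimum); x = -atan(1/2)/2 + 2*pi ≈ 6.0514 (local maximum)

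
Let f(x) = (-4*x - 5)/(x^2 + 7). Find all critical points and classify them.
f'(x) = 2*(2*x^2 + 5*x - 14)/(x^4 + 14*x^2 + 49)

Solve f'(x) = 0:
  f'(x) = 2*(2*x^2 + 5*x - 14)/(x^2 + 7)^2; the denominator is positive wherever f is defined, so f'(x) = 0 ⇔ 4*x^2 + 10*x - 28 = 0.
  Factor: 4*x^2 + 10*x - 28 = 2*(2*x^2 + 5*x - 14); 2*x^2 + 5*x - 14 = 0 has no rational roots; quadratic formula: x = (-5 ± √137)/4.
  ⇒ x = -sqrt(137)/4 - 5/4 ≈ -4.1762, -5/4 + sqrt(137)/4 ≈ 1.6762

f''(x) = 2*(-4*x^2*(4*x + 5) + (12*x + 5)*(x^2 + 7))/(x^2 + 7)^3
Second-derivative test at each critical point:
  f''(-4.1762) = -0.0392 < 0 → local maximum
  f''(1.6762) = 0.2433 > 0 → local minimum

Critical points: x = -sqrt(137)/4 - 5/4 ≈ -4.1762 (local maximum); x = -5/4 + sqrt(137)/4 ≈ 1.6762 (local minimum)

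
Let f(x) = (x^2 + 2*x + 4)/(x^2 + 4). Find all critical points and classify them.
f'(x) = 2*(4 - x^2)/(x^4 + 8*x^2 + 16)

Solve f'(x) = 0:
  f'(x) = -2*(x - 2)*(x + 2)/(x^2 + 4)^2; the denominator is positive wherever f is defined, so f'(x) = 0 ⇔ 8 - 2*x^2 = 0.
  Factor: 8 - 2*x^2 = -2*(x - 2)*(x + 2) = 0.
  ⇒ x = -2, 2

f''(x) = 4*x*(x^2 - 12)/(x^6 + 12*x^4 + 48*x^2 + 64)
Second-derivative test at each critical point:
  f''(-2) = 1/8 > 0 → local minimum
  f''(2) = -1/8 < 0 → local maximum

Critical points: x = -2 (local minimum); x = 2 (local maximum)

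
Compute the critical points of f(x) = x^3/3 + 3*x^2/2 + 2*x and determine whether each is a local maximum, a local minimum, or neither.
f'(x) = x^2 + 3*x + 2

Solve f'(x) = 0:
  Factor: x^2 + 3*x + 2 = (x + 1)*(x + 2) = 0.
  ⇒ x = -2, -1

f''(x) = 2*x + 3
Second-derivative test at each critical point:
  f''(-2) = -1 < 0 → local maximum
  f''(-1) = 1 > 0 → local minimum

Critical points: x = -2 (local maximum); x = -1 (local minimum)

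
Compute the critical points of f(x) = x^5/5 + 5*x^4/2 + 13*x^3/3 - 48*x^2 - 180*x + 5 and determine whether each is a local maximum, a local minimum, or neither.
f'(x) = x^4 + 10*x^3 + 13*x^2 - 96*x - 180

Solve f'(x) = 0:
  Factor: x^4 + 10*x^3 + 13*x^2 - 96*x - 180 = (x - 3)*(x + 2)*(x + 5)*(x + 6) = 0.
  ⇒ x = -6, -5, -2, 3

f''(x) = 4*x^3 + 30*x^2 + 26*x - 96
Second-derivative test at each critical point:
  f''(-6) = -36 < 0 → local maximum
  f''(-5) = 24 > 0 → local minimum
  f''(-2) = -60 < 0 → local maximum
  f''(3) = 360 > 0 → local minimum

Critical points: x = -6 (local maximum); x = -5 (local minimum); x = -2 (local maximum); x = 3 (local minimum)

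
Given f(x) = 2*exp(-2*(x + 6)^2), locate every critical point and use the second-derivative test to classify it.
f'(x) = 8*(-x - 6)*exp(-2*(x + 6)^2)

Solve f'(x) = 0:
  f'(x) = (-8*x - 48)·exp(-2*(x + 6)^2) and exp(-2*(x + 6)^2) > 0 for every x, so f'(x) = 0 ⇔ -8*x - 48 = 0.
  Factor: -8*x - 48 = -8*(x + 6) = 0.
  ⇒ x = -6

f''(x) = 8*(4*(x + 6)^2 - 1)*exp(-2*(x + 6)^2)
Second-derivative test at each critical point:
  f''(-6) = -8 < 0 → local maximum

Critical points: x = -6 (local maximum)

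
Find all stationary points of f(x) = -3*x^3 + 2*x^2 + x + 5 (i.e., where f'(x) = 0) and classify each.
f'(x) = -9*x^2 + 4*x + 1

Solve f'(x) = 0:
  9*x^2 - 4*x - 1 = 0 has no rational roots; quadratic formula: x = (4 ± √52)/18.
  ⇒ x = 2/9 - sqrt(13)/9 ≈ -0.1784, 2/9 + sqrt(13)/9 ≈ 0.6228

f''(x) = 4 - 18*x
Second-derivative test at each critical point:
  f''(-0.1784) = 7.2111 > 0 → local minimum
  f''(0.6228) = -7.2111 < 0 → local maximum

Critical points: x = 2/9 - sqrt(13)/9 ≈ -0.1784 (local minimum); x = 2/9 + sqrt(13)/9 ≈ 0.6228 (local maximum)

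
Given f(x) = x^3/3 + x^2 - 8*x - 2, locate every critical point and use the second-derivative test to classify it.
f'(x) = x^2 + 2*x - 8

Solve f'(x) = 0:
  Factor: x^2 + 2*x - 8 = (x - 2)*(x + 4) = 0.
  ⇒ x = -4, 2

f''(x) = 2*x + 2
Second-derivative test at each critical point:
  f''(-4) = -6 < 0 → local maximum
  f''(2) = 6 > 0 → local minimum

Critical points: x = -4 (local maximum); x = 2 (local minimum)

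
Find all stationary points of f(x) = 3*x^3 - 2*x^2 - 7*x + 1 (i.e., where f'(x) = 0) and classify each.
f'(x) = 9*x^2 - 4*x - 7

Solve f'(x) = 0:
  9*x^2 - 4*x - 7 = 0 has no rational roots; quadratic formula: x = (4 ± √268)/18.
  ⇒ x = 2/9 - sqrt(67)/9 ≈ -0.6873, 2/9 + sqrt(67)/9 ≈ 1.1317

f''(x) = 18*x - 4
Second-derivative test at each critical point:
  f''(-0.6873) = -16.3707 < 0 → local maximum
  f''(1.1317) = 16.3707 > 0 → local minimum

Critical points: x = 2/9 - sqrt(67)/9 ≈ -0.6873 (local maximum); x = 2/9 + sqrt(67)/9 ≈ 1.1317 (local minimum)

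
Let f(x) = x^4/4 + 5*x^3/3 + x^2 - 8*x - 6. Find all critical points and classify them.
f'(x) = x^3 + 5*x^2 + 2*x - 8

Solve f'(x) = 0:
  Factor: x^3 + 5*x^2 + 2*x - 8 = (x - 1)*(x + 2)*(x + 4) = 0.
  ⇒ x = -4, -2, 1

f''(x) = 3*x^2 + 10*x + 2
Second-derivative test at each critical point:
  f''(-4) = 10 > 0 → local minimum
  f''(-2) = -6 < 0 → local maximum
  f''(1) = 15 > 0 → local minimum

Critical points: x = -4 (local minimum); x = -2 (local maximum); x = 1 (local minimum)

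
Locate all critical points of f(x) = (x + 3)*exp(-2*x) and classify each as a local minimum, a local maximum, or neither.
f'(x) = (-2*x - 5)*exp(-2*x)

Solve f'(x) = 0:
  f'(x) = (-2*x - 5)·exp(-2*x) and exp(-2*x) > 0 for every x, so f'(x) = 0 ⇔ -2*x - 5 = 0.
  -2*x - 5 = 0.
  ⇒ x = -5/2

f''(x) = 4*(x + 2)*exp(-2*x)
Second-derivative test at each critical point:
  f''(-5/2) = -296.8263 < 0 → local maximum

Critical points: x = -5/2 (local maximum)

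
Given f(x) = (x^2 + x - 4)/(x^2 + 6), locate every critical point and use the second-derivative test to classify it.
f'(x) = (-x^2 + 20*x + 6)/(x^4 + 12*x^2 + 36)

Solve f'(x) = 0:
  f'(x) = -(x^2 - 20*x - 6)/(x^2 + 6)^2; the denominator is positive wherever f is defined, so f'(x) = 0 ⇔ -x^2 + 20*x + 6 = 0.
  x^2 - 20*x - 6 = 0 has no rational roots; quadratic formula: x = (20 ± √424)/2.
  ⇒ x = 10 - sqrt(106) ≈ -0.2956, 10 + sqrt(106) ≈ 20.2956

f''(x) = 2*(x^3 - 30*x^2 - 18*x + 60)/(x^6 + 18*x^4 + 108*x^2 + 216)
Second-derivative test at each critical point:
  f''(-0.2956) = 0.5557 > 0 → local minimum
  f''(20.2956) = -1.179e-04 < 0 → local maximum

Critical points: x = 10 - sqrt(106) ≈ -0.2956 (local minimum); x = 10 + sqrt(106) ≈ 20.2956 (local maximum)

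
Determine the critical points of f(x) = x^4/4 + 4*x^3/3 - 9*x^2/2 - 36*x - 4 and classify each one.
f'(x) = x^3 + 4*x^2 - 9*x - 36

Solve f'(x) = 0:
  Factor: x^3 + 4*x^2 - 9*x - 36 = (x - 3)*(x + 3)*(x + 4) = 0.
  ⇒ x = -4, -3, 3

f''(x) = 3*x^2 + 8*x - 9
Second-derivative test at each critical point:
  f''(-4) = 7 > 0 → local minimum
  f''(-3) = -6 < 0 → local maximum
  f''(3) = 42 > 0 → local minimum

Critical points: x = -4 (local minimum); x = -3 (local maximum); x = 3 (local minimum)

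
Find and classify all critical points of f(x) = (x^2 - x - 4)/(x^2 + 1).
f'(x) = (x^2 + 10*x - 1)/(x^4 + 2*x^2 + 1)

Solve f'(x) = 0:
  f'(x) = (x^2 + 10*x - 1)/(x^2 + 1)^2; the denominator is positive wherever f is defined, so f'(x) = 0 ⇔ x^2 + 10*x - 1 = 0.
  x^2 + 10*x - 1 = 0 has no rational roots; quadratic formula: x = (-10 ± √104)/2.
  ⇒ x = -sqrt(26) - 5 ≈ -10.0990, -5 + sqrt(26) ≈ 0.0990

f''(x) = 2*(-x^3 - 15*x^2 + 3*x + 5)/(x^6 + 3*x^4 + 3*x^2 + 1)
Second-derivative test at each critical point:
  f''(-10.0990) = -0.0010 < 0 → local maximum
  f''(0.0990) = 10.0010 > 0 → local minimum

Critical points: x = -sqrt(26) - 5 ≈ -10.0990 (local maximum); x = -5 + sqrt(26) ≈ 0.0990 (local minimum)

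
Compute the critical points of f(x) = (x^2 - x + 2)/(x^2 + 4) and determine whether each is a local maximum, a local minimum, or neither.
f'(x) = (x^2 + 4*x - 4)/(x^4 + 8*x^2 + 16)

Solve f'(x) = 0:
  f'(x) = (x^2 + 4*x - 4)/(x^2 + 4)^2; the denominator is positive wherever f is defined, so f'(x) = 0 ⇔ x^2 + 4*x - 4 = 0.
  x^2 + 4*x - 4 = 0 has no rational roots; quadratic formula: x = (-4 ± √32)/2.
  ⇒ x = -2*sqrt(2) - 2 ≈ -4.8284, -2 + 2*sqrt(2) ≈ 0.8284

f''(x) = 2*(-x^3 - 6*x^2 + 12*x + 8)/(x^6 + 12*x^4 + 48*x^2 + 64)
Second-derivative test at each critical point:
  f''(-4.8284) = -0.0076 < 0 → local maximum
  f''(0.8284) = 0.2576 > 0 → local minimum

Critical points: x = -2*sqrt(2) - 2 ≈ -4.8284 (local maximum); x = -2 + 2*sqrt(2) ≈ 0.8284 (local minimum)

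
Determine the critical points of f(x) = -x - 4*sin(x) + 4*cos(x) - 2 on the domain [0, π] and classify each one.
f'(x) = -4*sqrt(2)*sin(x + pi/4) - 1

Solve f'(x) = 0 on [0, π]:
  f'(x) = 0 ⇔ -4*sin(x) - 4*cos(x) = 1. Write the left side as R·cos(x + φ) with R = √((-4)² + 4²) = 4*sqrt(2), cos φ = -sqrt(2)/2, sin φ = sqrt(2)/2; then cos(x + φ) = sqrt(2)/8. Solve for x and keep the solutions lying in [0, π].
  ⇒ x = atan((-1 + sqrt(31))/(-sqrt(31) - 1)) + pi ≈ 2.5339

f''(x) = -4*sqrt(2)*cos(x + pi/4)
Second-derivative test at each critical point:
  f''(2.5339) = 5.5678 > 0 → local minimum

Critical points: x = atan((-1 + sqrt(31))/(-sqrt(31) - 1)) + pi ≈ 2.5339 (local minimum)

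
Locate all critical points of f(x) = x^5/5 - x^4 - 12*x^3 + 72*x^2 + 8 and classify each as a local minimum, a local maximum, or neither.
f'(x) = x*(x^3 - 4*x^2 - 36*x + 144)

Solve f'(x) = 0:
  Factor: x^4 - 4*x^3 - 36*x^2 + 144*x = x*(x - 6)*(x - 4)*(x + 6) = 0.
  ⇒ x = -6, 0, 4, 6

f''(x) = 4*x^3 - 12*x^2 - 72*x + 144
Second-derivative test at each critical point:
  f''(-6) = -720 < 0 → local maximum
  f''(0) = 144 > 0 → local minimum
  f''(4) = -80 < 0 → local maximum
  f''(6) = 144 > 0 → local minimum

Critical points: x = -6 (local maximum); x = 0 (local minimum); x = 4 (local maximum); x = 6 (local minimum)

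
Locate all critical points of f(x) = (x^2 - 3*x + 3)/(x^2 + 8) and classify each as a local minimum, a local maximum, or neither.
f'(x) = (3*x^2 + 10*x - 24)/(x^4 + 16*x^2 + 64)

Solve f'(x) = 0:
  f'(x) = (3*x^2 + 10*x - 24)/(x^2 + 8)^2; the denominator is positive wherever f is defined, so f'(x) = 0 ⇔ 3*x^2 + 10*x - 24 = 0.
  3*x^2 + 10*x - 24 = 0 has no rational roots; quadratic formula: x = (-10 ± √388)/6.
  ⇒ x = -sqrt(97)/3 - 5/3 ≈ -4.9496, -5/3 + sqrt(97)/3 ≈ 1.6163

f''(x) = 2*(-3*x^3 - 15*x^2 + 72*x + 40)/(x^6 + 24*x^4 + 192*x^2 + 512)
Second-derivative test at each critical point:
  f''(-4.9496) = -0.0187 < 0 → local maximum
  f''(1.6163) = 0.1749 > 0 → local minimum

Critical points: x = -sqrt(97)/3 - 5/3 ≈ -4.9496 (local maximum); x = -5/3 + sqrt(97)/3 ≈ 1.6163 (local minimum)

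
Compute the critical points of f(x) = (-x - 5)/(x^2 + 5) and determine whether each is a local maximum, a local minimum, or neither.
f'(x) = (-x^2 + 2*x*(x + 5) - 5)/(x^2 + 5)^2

Solve f'(x) = 0:
  f'(x) = (x^2 + 10*x - 5)/(x^2 + 5)^2; the denominator is positive wherever f is defined, so f'(x) = 0 ⇔ x^2 + 10*x - 5 = 0.
  x^2 + 10*x - 5 = 0 has no rational roots; quadratic formula: x = (-10 ± √120)/2.
  ⇒ x = -sqrt(30) - 5 ≈ -10.4772, -5 + sqrt(30) ≈ 0.4772

f''(x) = 2*(-4*x^2*(x + 5) + (3*x + 5)*(x^2 + 5))/(x^2 + 5)^3
Second-derivative test at each critical point:
  f''(-10.4772) = -0.0008 < 0 → local maximum
  f''(0.4772) = 0.4008 > 0 → local minimum

Critical points: x = -sqrt(30) - 5 ≈ -10.4772 (local maximum); x = -5 + sqrt(30) ≈ 0.4772 (local minimum)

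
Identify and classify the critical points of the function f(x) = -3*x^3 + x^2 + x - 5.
f'(x) = -9*x^2 + 2*x + 1

Solve f'(x) = 0:
  9*x^2 - 2*x - 1 = 0 has no rational roots; quadratic formula: x = (2 ± √40)/18.
  ⇒ x = 1/9 - sqrt(10)/9 ≈ -0.2403, 1/9 + sqrt(10)/9 ≈ 0.4625

f''(x) = 2 - 18*x
Second-derivative test at each critical point:
  f''(-0.2403) = 6.3246 > 0 → local minimum
  f''(0.4625) = -6.3246 < 0 → local maximum

Critical points: x = 1/9 - sqrt(10)/9 ≈ -0.2403 (local minimum); x = 1/9 + sqrt(10)/9 ≈ 0.4625 (local maximum)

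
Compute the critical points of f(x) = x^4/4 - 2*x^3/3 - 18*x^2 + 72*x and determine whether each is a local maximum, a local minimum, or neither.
f'(x) = x^3 - 2*x^2 - 36*x + 72

Solve f'(x) = 0:
  Factor: x^3 - 2*x^2 - 36*x + 72 = (x - 6)*(x - 2)*(x + 6) = 0.
  ⇒ x = -6, 2, 6

f''(x) = 3*x^2 - 4*x - 36
Second-derivative test at each critical point:
  f''(-6) = 96 > 0 → local minimum
  f''(2) = -32 < 0 → local maximum
  f''(6) = 48 > 0 → local minimum

Critical points: x = -6 (local minimum); x = 2 (local maximum); x = 6 (local minimum)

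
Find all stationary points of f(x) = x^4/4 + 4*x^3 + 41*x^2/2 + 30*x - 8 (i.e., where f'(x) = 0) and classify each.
f'(x) = x^3 + 12*x^2 + 41*x + 30

Solve f'(x) = 0:
  Factor: x^3 + 12*x^2 + 41*x + 30 = (x + 1)*(x + 5)*(x + 6) = 0.
  ⇒ x = -6, -5, -1

f''(x) = 3*x^2 + 24*x + 41
Second-derivative test at each critical point:
  f''(-6) = 5 > 0 → local minimum
  f''(-5) = -4 < 0 → local maximum
  f''(-1) = 20 > 0 → local minimum

Critical points: x = -6 (local minimum); x = -5 (local maximum); x = -1 (local minimum)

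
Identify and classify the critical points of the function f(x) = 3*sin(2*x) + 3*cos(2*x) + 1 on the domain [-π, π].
f'(x) = 6*sqrt(2)*cos(2*x + pi/4)

Solve f'(x) = 0 on [-π, π]:
  f'(x) = 0 ⇔ 3*cos(2*x) = 3*sin(2*x) ⇔ tan(2*x) = 1, i.e. 2*x = arctan(1) + nπ; keep the solutions lying in [-π, π].
  ⇒ x = -7*pi/8 ≈ -2.7489, -3*pi/8 ≈ -1.1781, pi/8 ≈ 0.3927, 5*pi/8 ≈ 1.9635

f''(x) = -12*sqrt(2)*sin(2*x + pi/4)
Second-derivative test at each critical point:
  f''(-2.7489) = -16.9706 < 0 → local maximum
  f''(-1.1781) = 16.9706 > 0 → local minimum
  f''(0.3927) = -16.9706 < 0 → local maximum
  f''(1.9635) = 16.9706 > 0 → local minimum

Critical points: x = -7*pi/8 ≈ -2.7489 (local maximum); x = -3*pi/8 ≈ -1.1781 (local minimum); x = pi/8 ≈ 0.3927 (local maximum); x = 5*pi/8 ≈ 1.9635 (local minimum)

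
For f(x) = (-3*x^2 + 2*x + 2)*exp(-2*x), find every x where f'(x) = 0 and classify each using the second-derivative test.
f'(x) = 2*(3*x^2 - 5*x - 1)*exp(-2*x)

Solve f'(x) = 0:
  f'(x) = (6*x^2 - 10*x - 2)·exp(-2*x) and exp(-2*x) > 0 for every x, so f'(x) = 0 ⇔ 6*x^2 - 10*x - 2 = 0.
  Factor: 6*x^2 - 10*x - 2 = 2*(3*x^2 - 5*x - 1); 3*x^2 - 5*x - 1 = 0 has no rational roots; quadratic formula: x = (5 ± √37)/6.
  ⇒ x = 5/6 - sqrt(37)/6 ≈ -0.1805, 5/6 + sqrt(37)/6 ≈ 1.8471

f''(x) = 2*(-6*x^2 + 16*x - 3)*exp(-2*x)
Second-derivative test at each critical point:
  f''(-0.1805) = -17.4533 < 0 → local maximum
  f''(1.8471) = 0.3025 > 0 → local minimum

Critical points: x = 5/6 - sqrt(37)/6 ≈ -0.1805 (local maximum); x = 5/6 + sqrt(37)/6 ≈ 1.8471 (local minimum)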